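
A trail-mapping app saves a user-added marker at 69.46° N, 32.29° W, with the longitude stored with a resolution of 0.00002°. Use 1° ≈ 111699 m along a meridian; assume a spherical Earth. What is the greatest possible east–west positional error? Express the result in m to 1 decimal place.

With a 0.00002° grid the true value lies within half a step, ±0.00002°/2 = ±1e-05°, of the stored one.
One degree of longitude at 69.46° is 111699 × cos 69.46° ≈ 111699 × 0.3509 = 39190.8 m.
East–west error: 1e-05° × 39190.8 m/° ≈ 0.391908 m.

0.4 m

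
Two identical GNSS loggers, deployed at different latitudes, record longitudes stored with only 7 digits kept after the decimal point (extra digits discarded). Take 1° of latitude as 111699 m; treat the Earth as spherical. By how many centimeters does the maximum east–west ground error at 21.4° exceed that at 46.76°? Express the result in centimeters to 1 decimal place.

Truncating at 7 decimal places can drop up to a full unit in the last place, so the longitude may be off by as much as 1e-07°.
Error at 21.4° = 1e-07° × 111699 × cos 21.4° ≈ 0.01117 × 0.9311 = 0.0104 m.
At 46.76°: 1e-07° × 111699 × cos 46.76° = 1e-07 × 111699 × 0.6851 ≈ 0.007652 m.
Difference: 0.0104 − 0.007652 = 0.0027478 m.
That is 0.00274779 m = 0.27478 cm.

0.3 centimeters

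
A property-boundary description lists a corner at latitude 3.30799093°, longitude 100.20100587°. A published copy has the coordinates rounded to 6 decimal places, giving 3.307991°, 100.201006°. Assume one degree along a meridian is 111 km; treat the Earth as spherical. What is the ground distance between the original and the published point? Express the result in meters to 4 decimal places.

0.0164 meters

The latitude changed by -0.00000007° and the longitude by -0.00000013°.
North–south shift: -0.00000007 × 111000 = -0.00777 m.
East–west at this latitude: -0.00000013° × 111000 × cos 3.30799° ≈ -0.00000013 × 110815 = -0.014406 m.
Hypotenuse of the two orthogonal shifts: √(0.00777² + 0.014406²) = 0.0163678 m.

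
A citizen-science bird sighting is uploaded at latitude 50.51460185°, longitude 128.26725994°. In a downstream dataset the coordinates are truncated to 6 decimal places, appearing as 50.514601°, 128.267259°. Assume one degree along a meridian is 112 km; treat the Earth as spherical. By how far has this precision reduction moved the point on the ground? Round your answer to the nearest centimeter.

12 centimeters

Δlat = 50.51460185 − 50.514601 = +0.00000085°; Δlon = 128.26725994 − 128.267259 = +0.00000094°.
North–south shift: 0.00000085 × 112000 = 0.0952 m.
East–west at this latitude: 0.00000094° × 112000 × cos 50.5146° ≈ 0.00000094 × 71218.7 = 0.0669456 m.
Hypotenuse of the two orthogonal shifts: √(0.0952² + 0.0669456²) = 0.116382 m.
That is 0.116382 m = 11.638 cm.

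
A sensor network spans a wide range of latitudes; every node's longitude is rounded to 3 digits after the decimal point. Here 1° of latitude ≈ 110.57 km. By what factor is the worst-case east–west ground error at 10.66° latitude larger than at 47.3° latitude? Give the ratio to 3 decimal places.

1.449

Rounding to 3 decimal places leaves the longitude within ±0.0005° of the true value.
At 10.66°: 0.0005° × 110570 × cos 10.66° = 0.0005 × 110570 × 0.9827 ≈ 54.331 m.
At 47.3°: 0.0005° × 110570 × cos 47.3° = 0.0005 × 110570 × 0.6782 ≈ 37.492 m.
The ratio reduces to cos 10.66° / cos 47.3° = 0.9827/0.6782 ≈ 1.4491.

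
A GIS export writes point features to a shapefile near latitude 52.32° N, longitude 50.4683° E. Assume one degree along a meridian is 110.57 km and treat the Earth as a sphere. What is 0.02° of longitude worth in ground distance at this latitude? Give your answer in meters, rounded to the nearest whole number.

0.02° of longitude at 52.32° is 0.02 × 110570 × cos 52.32° ≈ 0.02 × 67586 = 1351.72 m.

1352 meters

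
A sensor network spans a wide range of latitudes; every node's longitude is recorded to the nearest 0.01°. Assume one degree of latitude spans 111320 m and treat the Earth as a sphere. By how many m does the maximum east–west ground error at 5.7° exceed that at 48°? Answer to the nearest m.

Rounding to 2 decimal places leaves the longitude within ±0.005° of the true value.
Error at 5.7° = 0.005° × 111320 × cos 5.7° ≈ 556.6 × 0.9951 = 553.85 m.
At 48°: 0.005° × 111320 × cos 48° = 0.005 × 111320 × 0.6691 ≈ 372.44 m.
So the lower-latitude error exceeds the higher by 553.85 − 372.44 = 181.41 m.

181 m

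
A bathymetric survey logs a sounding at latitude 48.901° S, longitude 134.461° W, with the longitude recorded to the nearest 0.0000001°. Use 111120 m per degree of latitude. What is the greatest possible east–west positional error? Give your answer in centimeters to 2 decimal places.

0.37 centimeters

Rounding to 7 decimal places leaves the longitude within ±5e-08° of the true value.
One degree of longitude at 48.901° is 111120 × cos 48.901° ≈ 111120 × 0.6574 = 73046.1 m.
So at most 5e-08° × 73046.1 ≈ 0.0036523 m east–west.
That is 0.0036523 m = 0.36523 cm.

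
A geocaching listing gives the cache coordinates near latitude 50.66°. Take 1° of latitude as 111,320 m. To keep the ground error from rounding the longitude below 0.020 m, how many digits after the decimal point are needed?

At 50.66° one degree of longitude covers 111320 × cos 50.66° ≈ 111320 × 0.6339 ≈ 70568.1 m.
With N decimal places the half-ulp bound is 0.5·10⁻ᴺ°, or 0.5·10⁻ᴺ × 70568.1 m on the ground.
Setting 35284 × 10⁻ᴺ ≤ 0.020 gives 10ᴺ ≥ 1.764e+06, i.e. N ≥ 6.25.
So 7 decimal places suffice (0.00353 m); 6 would allow up to 0.0353 m.

7 decimal places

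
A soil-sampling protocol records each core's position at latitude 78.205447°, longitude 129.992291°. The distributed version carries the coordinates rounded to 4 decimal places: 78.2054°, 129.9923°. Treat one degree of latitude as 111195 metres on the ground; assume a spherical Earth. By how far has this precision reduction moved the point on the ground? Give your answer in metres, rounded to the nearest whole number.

Δlat = 78.205447 − 78.2054 = +0.000047°; Δlon = 129.992291 − 129.9923 = -0.000009°.
N–S: 0.000047° × 111195 m/° = 5.22617 m.
East–west at this latitude: -0.000009° × 111195 × cos 78.2054° ≈ -0.000009 × 22728.7 = -0.204558 m.
Combined displacement = (5.22617² + 0.204558²)^½ ≈ 5.23017 m.

5 metres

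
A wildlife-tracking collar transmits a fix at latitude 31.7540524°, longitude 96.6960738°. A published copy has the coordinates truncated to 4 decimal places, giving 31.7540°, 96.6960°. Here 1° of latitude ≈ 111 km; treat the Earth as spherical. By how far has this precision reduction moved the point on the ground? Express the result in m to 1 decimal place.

9.1 m

The latitude changed by +0.0000524° and the longitude by +0.0000738°.
North–south shift: 0.0000524 × 111000 = 5.8164 m.
E–W at 31.754°: 0.0000738° × 111000 × cos 31.754° = 0.0000738 × 111000 × 0.8503 ≈ 6.96561 m.
Hypotenuse of the two orthogonal shifts: √(5.8164² + 6.96561²) = 9.07471 m.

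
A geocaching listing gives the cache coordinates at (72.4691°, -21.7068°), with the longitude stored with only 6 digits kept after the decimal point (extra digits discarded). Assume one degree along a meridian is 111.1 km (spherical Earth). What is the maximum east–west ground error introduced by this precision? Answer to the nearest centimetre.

Truncating at 6 decimal places can drop up to a full unit in the last place, so the longitude may be off by as much as 1e-06°.
Parallels shrink by cos φ, so at 72.4691° a degree of longitude is 111100 × 0.3012 ≈ 33465.6 m.
Maximum E–W displacement: 1e-06 × 33465.6 = 0.0334656 m.
That is 0.0334656 m = 3.3466 cm.

3 centimetres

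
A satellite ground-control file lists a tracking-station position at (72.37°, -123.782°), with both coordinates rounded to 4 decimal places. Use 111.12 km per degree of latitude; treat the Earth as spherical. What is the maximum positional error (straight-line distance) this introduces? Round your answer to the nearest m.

Rounding to 4 decimal places leaves each coordinate within ±5e-05° of the true value.
Latitude error → 5e-05 × 111120 = 5.556 m along the meridian.
Longitude error → 5e-05 × 111120 × cos 72.37° = 5e-05 × 111120 × 0.3029 ≈ 1.68274 m.
Worst case both components are at the extreme and orthogonal: √(5.556² + 1.68274²) ≈ 5.80523 m.

6 m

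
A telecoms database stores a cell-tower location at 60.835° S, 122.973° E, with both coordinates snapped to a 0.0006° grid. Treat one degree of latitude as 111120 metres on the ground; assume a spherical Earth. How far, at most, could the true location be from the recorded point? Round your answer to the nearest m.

37 m

With a 0.0006° grid the true value lies within half a step, ±0.0006°/2 = ±0.0003°, of the stored one.
North–south component: 0.0003° × 111120 = 33.336 m.
East–west component at 60.835°: 0.0003° × 111120 × cos 60.835° ≈ 0.0003 × 54151.7 ≈ 16.2455 m.
Worst case both components are at the extreme and orthogonal: √(33.336² + 16.2455²) ≈ 37.0838 m.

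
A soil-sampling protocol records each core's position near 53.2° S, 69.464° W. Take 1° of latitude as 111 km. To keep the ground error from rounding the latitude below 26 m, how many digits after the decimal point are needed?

4 decimal places

One degree of latitude covers 111000 m.
Rounding to N decimal places gives at most 0.5 × 10⁻ᴺ degrees of error, i.e. 0.5 × 10⁻ᴺ × 111000 m.
Setting 55500 × 10⁻ᴺ ≤ 26 gives 10ᴺ ≥ 2135, i.e. N ≥ 3.33.
At 3 places the error can reach 55.5 m, but 4 places keeps it to 5.55 m.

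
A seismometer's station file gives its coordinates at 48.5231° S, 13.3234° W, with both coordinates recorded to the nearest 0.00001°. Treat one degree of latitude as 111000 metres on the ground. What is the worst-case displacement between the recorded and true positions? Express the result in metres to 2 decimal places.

0.67 metres

Rounding to 5 decimal places leaves each coordinate within ±5e-06° of the true value.
Latitude error → 5e-06 × 111000 = 0.555 m along the meridian.
Longitude error → 5e-06 × 111000 × cos 48.5231° = 5e-06 × 111000 × 0.6623 ≈ 0.367587 m.
Worst case both components are at the extreme and orthogonal: √(0.555² + 0.367587²) ≈ 0.665691 m.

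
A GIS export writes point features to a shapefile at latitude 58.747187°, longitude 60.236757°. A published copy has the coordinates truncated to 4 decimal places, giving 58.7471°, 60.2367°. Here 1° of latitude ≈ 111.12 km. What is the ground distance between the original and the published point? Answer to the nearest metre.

10 metres

The latitude changed by +0.000087° and the longitude by +0.000057°.
N–S: 0.000087° × 111120 m/° = 9.66744 m.
E–W at 58.7471°: 0.000057° × 111120 × cos 58.7471° = 0.000057 × 111120 × 0.5188 ≈ 3.2861 m.
Combined displacement = (9.66744² + 3.2861²)^½ ≈ 10.2107 m.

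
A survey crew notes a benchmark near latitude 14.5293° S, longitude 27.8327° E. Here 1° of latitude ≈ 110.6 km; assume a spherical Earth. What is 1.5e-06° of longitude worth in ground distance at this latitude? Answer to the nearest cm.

At 14.5293° a degree of longitude is 110600 × cos 14.5293° ≈ 107063 m, so 1.5e-06° corresponds to 0.160594 m.
That is 0.160594 m = 16.059 cm.

16 cm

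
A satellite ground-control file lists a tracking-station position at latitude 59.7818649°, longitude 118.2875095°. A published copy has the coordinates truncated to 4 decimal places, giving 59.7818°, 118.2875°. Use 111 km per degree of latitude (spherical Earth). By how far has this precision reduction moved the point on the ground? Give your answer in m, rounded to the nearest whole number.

7 m

The latitude changed by +0.0000649° and the longitude by +0.0000095°.
N–S: 0.0000649° × 111000 m/° = 7.2039 m.
E–W at 59.7818°: 0.0000095° × 111000 × cos 59.7818° = 0.0000095 × 111000 × 0.5033 ≈ 0.530724 m.
Combined displacement = (7.2039² + 0.530724²)^½ ≈ 7.22342 m.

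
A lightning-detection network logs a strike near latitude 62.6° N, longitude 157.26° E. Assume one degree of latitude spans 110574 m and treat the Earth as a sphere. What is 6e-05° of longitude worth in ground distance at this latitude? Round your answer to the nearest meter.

One degree of longitude here spans 110574 × cos 62.6° = 110574 × 0.4602 ≈ 50886.1 m; 6e-05° of that is 3.05317 m.

3 meters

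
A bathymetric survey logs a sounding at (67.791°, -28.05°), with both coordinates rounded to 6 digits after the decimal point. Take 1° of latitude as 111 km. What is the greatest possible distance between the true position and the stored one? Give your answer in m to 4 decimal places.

Rounding to 6 decimal places leaves each coordinate within ±5e-07° of the true value.
North–south component: 5e-07° × 111000 = 0.0555 m.
E–W at 67.791°: 5e-07° × 111000 × cos 67.791° = 5e-07 × 111000 × 0.3780 ≈ 0.0209782 m.
Combining orthogonally: (0.0555² + 0.0209782²)^½ ≈ 0.0593324 m.

0.0593 m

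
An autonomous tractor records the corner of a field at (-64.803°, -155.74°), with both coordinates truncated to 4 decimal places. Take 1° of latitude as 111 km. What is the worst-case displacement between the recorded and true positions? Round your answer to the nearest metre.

12 metres

Truncating at 4 decimal places can drop up to a full unit in the last place, so each coordinate may be off by as much as 0.0001°.
North–south component: 0.0001° × 111000 = 11.1 m.
East–west component at 64.803°: 0.0001° × 111000 × cos 64.803° ≈ 0.0001 × 47256.2 ≈ 4.72562 m.
Worst case both components are at the extreme and orthogonal: √(11.1² + 4.72562²) ≈ 12.0641 m.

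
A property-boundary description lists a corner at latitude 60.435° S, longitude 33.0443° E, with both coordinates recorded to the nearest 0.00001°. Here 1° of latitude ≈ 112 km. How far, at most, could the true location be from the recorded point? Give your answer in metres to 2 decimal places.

0.62 metres

Rounding to 5 decimal places leaves each coordinate within ±5e-06° of the true value.
N–S: 5e-06° × 112000 m/° = 0.56 m.
E–W at 60.435°: 5e-06° × 112000 × cos 60.435° = 5e-06 × 112000 × 0.4934 ≈ 0.27631 m.
The two errors are perpendicular, so the maximum displacement is √(0.56² + 0.27631²) ≈ 0.624458 m.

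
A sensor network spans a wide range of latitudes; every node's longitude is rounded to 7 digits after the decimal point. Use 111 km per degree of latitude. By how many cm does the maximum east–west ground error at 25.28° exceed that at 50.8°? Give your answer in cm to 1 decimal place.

0.2 cm

Rounding to 7 decimal places leaves the longitude within ±5e-08° of the true value.
At 25.28°: 5e-08° × 111000 × cos 25.28° = 5e-08 × 111000 × 0.9042 ≈ 0.0050185 m.
Error at 50.8° = 5e-08° × 111000 × cos 50.8° ≈ 0.00555 × 0.6320 = 0.0035078 m.
Difference: 0.0050185 − 0.0035078 = 0.0015107 m.
That is 0.00151072 m = 0.15107 cm.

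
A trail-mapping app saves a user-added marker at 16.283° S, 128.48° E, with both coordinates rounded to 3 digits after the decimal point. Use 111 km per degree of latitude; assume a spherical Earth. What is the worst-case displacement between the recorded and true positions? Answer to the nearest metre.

Rounding to 3 decimal places leaves each coordinate within ±0.0005° of the true value.
Latitude error → 0.0005 × 111000 = 55.5 m along the meridian.
East–west component at 16.283°: 0.0005° × 111000 × cos 16.283° ≈ 0.0005 × 106548 ≈ 53.2738 m.
The two errors are perpendicular, so the maximum displacement is √(55.5² + 53.2738²) ≈ 76.9308 m.

77 metres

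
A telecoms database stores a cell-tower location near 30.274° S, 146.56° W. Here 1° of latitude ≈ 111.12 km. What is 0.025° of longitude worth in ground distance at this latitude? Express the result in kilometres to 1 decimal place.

2.4 kilometres

At 30.274° a degree of longitude is 111120 × cos 30.274° ≈ 95965.9 m, so 0.025° corresponds to 2399.15 m.
That is 2399.15 m = 2.3991 km.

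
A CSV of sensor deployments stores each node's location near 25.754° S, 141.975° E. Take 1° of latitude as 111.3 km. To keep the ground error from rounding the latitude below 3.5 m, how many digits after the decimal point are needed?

One degree of latitude covers 111300 m.
With N decimal places the half-ulp bound is 0.5·10⁻ᴺ°, or 0.5·10⁻ᴺ × 111300 m on the ground.
Setting 55650 × 10⁻ᴺ ≤ 3.5 gives 10ᴺ ≥ 1.59e+04, i.e. N ≥ 4.20.
So 5 decimal places suffice (0.556 m); 4 would allow up to 5.57 m.

5 decimal places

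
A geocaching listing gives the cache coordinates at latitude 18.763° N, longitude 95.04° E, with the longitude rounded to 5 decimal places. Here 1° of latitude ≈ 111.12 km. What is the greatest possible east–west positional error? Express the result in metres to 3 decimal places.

Rounding to 5 decimal places leaves the longitude within ±5e-06° of the true value.
Parallels shrink by cos φ, so at 18.763° a degree of longitude is 111120 × 0.9469 ≈ 105215 m.
So at most 5e-06° × 105215 ≈ 0.526074 m east–west.

0.526 metres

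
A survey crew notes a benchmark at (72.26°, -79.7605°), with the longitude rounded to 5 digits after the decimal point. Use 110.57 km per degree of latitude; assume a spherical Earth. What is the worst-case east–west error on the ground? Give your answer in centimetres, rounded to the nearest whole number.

17 centimetres

Rounding to 5 decimal places leaves the longitude within ±5e-06° of the true value.
One degree of longitude at 72.26° is 110570 × cos 72.26° ≈ 110570 × 0.3047 = 33690.5 m.
So at most 5e-06° × 33690.5 ≈ 0.168452 m east–west.
That is 0.168452 m = 16.845 cm.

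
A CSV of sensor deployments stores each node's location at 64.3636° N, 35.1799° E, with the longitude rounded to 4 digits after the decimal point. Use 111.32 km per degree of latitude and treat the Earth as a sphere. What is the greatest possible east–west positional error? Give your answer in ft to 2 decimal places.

Rounding to 4 decimal places leaves the longitude within ±5e-05° of the true value.
Parallels shrink by cos φ, so at 64.3636° a degree of longitude is 111320 × 0.4327 ≈ 48163.6 m.
East–west error: 5e-05° × 48163.6 m/° ≈ 2.40818 m.
Converting: 2.40818 m × 3.2808 ft/m ≈ 7.9008 ft.

7.90 ft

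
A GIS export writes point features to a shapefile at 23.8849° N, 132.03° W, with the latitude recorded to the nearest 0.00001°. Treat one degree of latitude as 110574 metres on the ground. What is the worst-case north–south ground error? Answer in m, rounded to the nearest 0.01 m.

0.55 m

Rounding to 5 decimal places leaves the latitude within ±5e-06° of the true value.
So the N–S error is at most 5e-06 × 110574 = 0.55287 m.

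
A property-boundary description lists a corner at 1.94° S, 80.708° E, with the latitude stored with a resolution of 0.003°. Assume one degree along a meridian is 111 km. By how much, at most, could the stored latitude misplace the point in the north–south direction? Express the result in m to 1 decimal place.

With a 0.003° grid the true value lies within half a step, ±0.003°/2 = ±0.0015°, of the stored one.
North–south distance: 0.0015° × 111000 m/° = 166.5 m.

166.5 m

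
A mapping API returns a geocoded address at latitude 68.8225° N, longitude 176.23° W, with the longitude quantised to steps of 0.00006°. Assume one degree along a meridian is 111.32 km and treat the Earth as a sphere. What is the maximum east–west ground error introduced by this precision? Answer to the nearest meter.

With a 0.00006° grid the true value lies within half a step, ±0.00006°/2 = ±3e-05°, of the stored one.
At latitude 68.8225° a degree of longitude spans 111320 m × cos 68.8225° = 111320 × 0.3613 ≈ 40215.3 m.
East–west error: 3e-05° × 40215.3 m/° ≈ 1.20646 m.

1 meters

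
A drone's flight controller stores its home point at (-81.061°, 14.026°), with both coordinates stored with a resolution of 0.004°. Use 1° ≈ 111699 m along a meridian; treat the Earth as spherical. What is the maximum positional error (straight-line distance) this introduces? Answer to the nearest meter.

With a 0.004° grid the true value lies within half a step, ±0.004°/2 = ±0.002°, of the stored one.
North–south component: 0.002° × 111699 = 223.398 m.
Longitude error → 0.002 × 111699 × cos 81.061° = 0.002 × 111699 × 0.1554 ≈ 34.7122 m.
Worst case both components are at the extreme and orthogonal: √(223.398² + 34.7122²) ≈ 226.079 m.

226 meters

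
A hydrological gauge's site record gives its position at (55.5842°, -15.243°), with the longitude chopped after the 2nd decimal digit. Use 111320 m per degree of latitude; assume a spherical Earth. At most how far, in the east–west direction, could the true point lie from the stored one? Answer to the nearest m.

629 m

Truncating at 2 decimal places can drop up to a full unit in the last place, so the longitude may be off by as much as 0.01°.
One degree of longitude at 55.5842° is 111320 × cos 55.5842° ≈ 111320 × 0.5652 = 62917.5 m.
Maximum E–W displacement: 0.01 × 62917.5 = 629.175 m.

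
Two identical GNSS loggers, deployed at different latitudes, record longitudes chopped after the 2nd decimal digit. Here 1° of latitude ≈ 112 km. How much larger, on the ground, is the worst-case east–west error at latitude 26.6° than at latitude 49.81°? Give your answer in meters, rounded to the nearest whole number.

279 meters

Truncating at 2 decimal places can drop up to a full unit in the last place, so the longitude may be off by as much as 0.01°.
Error at 26.6° = 0.01° × 112000 × cos 26.6° ≈ 1120 × 0.8942 = 1001.5 m.
Error at 49.81° = 0.01° × 112000 × cos 49.81° ≈ 1120 × 0.6453 = 722.76 m.
So the lower-latitude error exceeds the higher by 1001.5 − 722.76 = 278.69 m.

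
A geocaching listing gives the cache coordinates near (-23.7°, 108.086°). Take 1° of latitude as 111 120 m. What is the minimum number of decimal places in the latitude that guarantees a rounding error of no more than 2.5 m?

5 decimal places

One degree of latitude covers 111120 m.
Rounding to N decimal places gives at most 0.5 × 10⁻ᴺ degrees of error, i.e. 0.5 × 10⁻ᴺ × 111120 m.
Need 0.5 × 111120 × 10⁻ᴺ ≤ 2.5 → 10⁻ᴺ ≤ 4.500e-05, so N ≥ 4.35.
At 4 places the error can reach 5.56 m, but 5 places keeps it to 0.556 m.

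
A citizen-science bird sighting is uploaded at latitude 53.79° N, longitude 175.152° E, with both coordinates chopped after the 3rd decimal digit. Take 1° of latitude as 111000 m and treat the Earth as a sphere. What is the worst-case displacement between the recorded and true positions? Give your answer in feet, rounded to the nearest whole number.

423 feet

Truncating at 3 decimal places can drop up to a full unit in the last place, so each coordinate may be off by as much as 0.001°.
Latitude error → 0.001 × 111000 = 111 m along the meridian.
Longitude error → 0.001 × 111000 × cos 53.79° = 0.001 × 111000 × 0.5907 ≈ 65.5729 m.
The two errors are perpendicular, so the maximum displacement is √(111² + 65.5729²) ≈ 128.922 m.
In feet: 128.922 m ÷ 0.3048 ≈ 422.97 ft.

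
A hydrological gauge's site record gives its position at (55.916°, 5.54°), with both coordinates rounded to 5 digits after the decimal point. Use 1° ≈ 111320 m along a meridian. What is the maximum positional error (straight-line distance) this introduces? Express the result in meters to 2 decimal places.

Rounding to 5 decimal places leaves each coordinate within ±5e-06° of the true value.
North–south component: 5e-06° × 111320 = 0.5566 m.
Longitude error → 5e-06 × 111320 × cos 55.916° = 5e-06 × 111320 × 0.5604 ≈ 0.311923 m.
Combining orthogonally: (0.5566² + 0.311923²)^½ ≈ 0.638043 m.

0.64 meters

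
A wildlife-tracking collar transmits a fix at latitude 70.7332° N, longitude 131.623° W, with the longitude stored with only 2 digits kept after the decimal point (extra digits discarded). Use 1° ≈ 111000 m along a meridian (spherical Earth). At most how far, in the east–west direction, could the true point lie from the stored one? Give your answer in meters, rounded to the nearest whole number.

Truncating at 2 decimal places can drop up to a full unit in the last place, so the longitude may be off by as much as 0.01°.
One degree of longitude at 70.7332° is 111000 × cos 70.7332° ≈ 111000 × 0.3300 = 36626.4 m.
So at most 0.01° × 36626.4 ≈ 366.264 m east–west.

366 meters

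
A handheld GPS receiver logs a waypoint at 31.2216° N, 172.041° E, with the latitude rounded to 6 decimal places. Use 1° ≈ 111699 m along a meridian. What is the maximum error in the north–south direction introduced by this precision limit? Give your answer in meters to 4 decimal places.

Rounding to 6 decimal places leaves the latitude within ±5e-07° of the true value.
Along the meridian that is 5e-07° × 111699 m/° = 0.0558495 m.

0.0558 meters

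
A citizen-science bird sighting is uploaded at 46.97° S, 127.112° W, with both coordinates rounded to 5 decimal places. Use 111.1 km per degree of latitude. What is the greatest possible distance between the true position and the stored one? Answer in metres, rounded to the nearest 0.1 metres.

0.7 metres

Rounding to 5 decimal places leaves each coordinate within ±5e-06° of the true value.
Latitude error → 5e-06 × 111100 = 0.5555 m along the meridian.
East–west component at 46.97°: 5e-06° × 111100 × cos 46.97° ≈ 5e-06 × 75812.6 ≈ 0.379063 m.
Worst case both components are at the extreme and orthogonal: √(0.5555² + 0.379063²) ≈ 0.672509 m.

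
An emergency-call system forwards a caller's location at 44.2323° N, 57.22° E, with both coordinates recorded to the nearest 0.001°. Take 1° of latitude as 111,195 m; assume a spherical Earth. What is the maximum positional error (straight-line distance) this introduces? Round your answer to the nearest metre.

Rounding to 3 decimal places leaves each coordinate within ±0.0005° of the true value.
North–south component: 0.0005° × 111195 = 55.5975 m.
Longitude error → 0.0005 × 111195 × cos 44.2323° = 0.0005 × 111195 × 0.7165 ≈ 39.8366 m.
The two errors are perpendicular, so the maximum displacement is √(55.5975² + 39.8366²) ≈ 68.3962 m.

68 metres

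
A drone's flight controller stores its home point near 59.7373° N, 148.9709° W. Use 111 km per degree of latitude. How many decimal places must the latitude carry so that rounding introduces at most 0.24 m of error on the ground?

One degree of latitude covers 111000 m.
N decimal places → at most half a unit in the last place, 0.5 × 10⁻ᴺ° = 111000/2 × 10⁻ᴺ m.
Setting 55500 × 10⁻ᴺ ≤ 0.24 gives 10ᴺ ≥ 2.312e+05, i.e. N ≥ 5.36.
So 6 decimal places suffice (0.0555 m); 5 would allow up to 0.555 m.

6 decimal places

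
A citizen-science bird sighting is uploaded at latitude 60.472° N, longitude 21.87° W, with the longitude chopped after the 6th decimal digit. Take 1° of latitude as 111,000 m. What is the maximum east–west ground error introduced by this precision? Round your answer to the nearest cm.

5 cm

Truncating at 6 decimal places can drop up to a full unit in the last place, so the longitude may be off by as much as 1e-06°.
At latitude 60.472° a degree of longitude spans 111000 m × cos 60.472° = 111000 × 0.4928 ≈ 54706.2 m.
East–west error: 1e-06° × 54706.2 m/° ≈ 0.0547062 m.
That is 0.0547062 m = 5.4706 cm.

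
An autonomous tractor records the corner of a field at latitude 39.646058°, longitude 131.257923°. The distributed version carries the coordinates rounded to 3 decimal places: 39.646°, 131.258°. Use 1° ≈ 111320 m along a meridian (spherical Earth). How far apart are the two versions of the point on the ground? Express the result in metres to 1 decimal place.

The latitude changed by +0.000058° and the longitude by -0.000077°.
North–south shift: 0.000058 × 111320 = 6.45656 m.
East–west at this latitude: -0.000077° × 111320 × cos 39.646° ≈ -0.000077 × 85716.5 = -6.60017 m.
Combined displacement = (6.45656² + 6.60017²)^½ ≈ 9.23306 m.

9.2 metres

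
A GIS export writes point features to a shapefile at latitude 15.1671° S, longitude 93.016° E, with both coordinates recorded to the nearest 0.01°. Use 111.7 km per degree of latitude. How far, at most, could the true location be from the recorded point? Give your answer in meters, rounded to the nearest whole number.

776 meters

Rounding to 2 decimal places leaves each coordinate within ±0.005° of the true value.
Latitude error → 0.005 × 111700 = 558.5 m along the meridian.
Longitude error → 0.005 × 111700 × cos 15.1671° = 0.005 × 111700 × 0.9652 ≈ 539.046 m.
Combining orthogonally: (558.5² + 539.046²)^½ ≈ 776.204 m.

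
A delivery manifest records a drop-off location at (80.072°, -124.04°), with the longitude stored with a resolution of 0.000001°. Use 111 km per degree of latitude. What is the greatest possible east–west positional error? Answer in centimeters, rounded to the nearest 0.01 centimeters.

0.96 centimeters

With a 0.000001° grid the true value lies within half a step, ±0.000001°/2 = ±5e-07°, of the stored one.
At latitude 80.072° a degree of longitude spans 111000 m × cos 80.072° = 111000 × 0.1724 ≈ 19137.6 m.
East–west error: 5e-07° × 19137.6 m/° ≈ 0.00956878 m.
That is 0.00956878 m = 0.95688 cm.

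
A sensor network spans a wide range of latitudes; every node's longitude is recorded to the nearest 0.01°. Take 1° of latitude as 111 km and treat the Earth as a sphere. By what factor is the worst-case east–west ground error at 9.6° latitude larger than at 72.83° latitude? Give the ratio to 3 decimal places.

3.340

Rounding to 2 decimal places leaves the longitude within ±0.005° of the true value.
Error at 9.6° = 0.005° × 111000 × cos 9.6° ≈ 555 × 0.9860 = 547.23 m.
At 72.83°: 0.005° × 111000 × cos 72.83° = 0.005 × 111000 × 0.2952 ≈ 163.84 m.
The ratio reduces to cos 9.6° / cos 72.83° = 0.9860/0.2952 ≈ 3.3400.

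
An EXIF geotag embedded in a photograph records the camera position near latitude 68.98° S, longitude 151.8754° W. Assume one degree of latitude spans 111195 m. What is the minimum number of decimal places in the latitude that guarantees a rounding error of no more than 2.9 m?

One degree of latitude covers 111195 m.
With N decimal places the half-ulp bound is 0.5·10⁻ᴺ°, or 0.5·10⁻ᴺ × 111195 m on the ground.
Setting 55597.5 × 10⁻ᴺ ≤ 2.9 gives 10ᴺ ≥ 1.917e+04, i.e. N ≥ 4.28.
N = 4 would give 5.56 m (too coarse); N = 5 gives 0.556 m ≤ 2.9 m.

5 decimal places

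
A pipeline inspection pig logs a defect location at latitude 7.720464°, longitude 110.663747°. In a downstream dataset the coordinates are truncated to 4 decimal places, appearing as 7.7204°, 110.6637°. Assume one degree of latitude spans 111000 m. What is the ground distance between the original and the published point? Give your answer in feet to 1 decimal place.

28.8 feet

The latitude changed by +0.000064° and the longitude by +0.000047°.
N–S: 0.000064° × 111000 m/° = 7.104 m.
E–W at 7.7204°: 0.000047° × 111000 × cos 7.7204° = 0.000047 × 111000 × 0.9909 ≈ 5.16971 m.
Combined displacement = (7.104² + 5.16971²)^½ ≈ 8.78594 m.
In feet: 8.78594 m ÷ 0.3048 ≈ 28.825 ft.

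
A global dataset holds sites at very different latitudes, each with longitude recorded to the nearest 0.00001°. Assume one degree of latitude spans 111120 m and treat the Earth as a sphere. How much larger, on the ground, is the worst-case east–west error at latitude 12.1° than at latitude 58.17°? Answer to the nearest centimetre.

25 centimetres

Rounding to 5 decimal places leaves the longitude within ±5e-06° of the true value.
At 12.1°: 5e-06° × 111120 × cos 12.1° = 5e-06 × 111120 × 0.9778 ≈ 0.54326 m.
Error at 58.17° = 5e-06° × 111120 × cos 58.17° ≈ 0.5556 × 0.5274 = 0.29302 m.
Difference: 0.54326 − 0.29302 = 0.25023 m.
That is 0.250233 m = 25.023 cm.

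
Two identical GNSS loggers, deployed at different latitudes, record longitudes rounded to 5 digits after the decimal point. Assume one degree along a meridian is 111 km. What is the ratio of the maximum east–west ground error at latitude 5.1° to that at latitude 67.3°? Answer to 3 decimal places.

2.581

Rounding to 5 decimal places leaves the longitude within ±5e-06° of the true value.
At 5.1°: 5e-06° × 111000 × cos 5.1° = 5e-06 × 111000 × 0.9960 ≈ 0.5528 m.
Error at 67.3° = 5e-06° × 111000 × cos 67.3° ≈ 0.555 × 0.3859 = 0.21418 m.
The ratio reduces to cos 5.1° / cos 67.3° = 0.9960/0.3859 ≈ 2.5810.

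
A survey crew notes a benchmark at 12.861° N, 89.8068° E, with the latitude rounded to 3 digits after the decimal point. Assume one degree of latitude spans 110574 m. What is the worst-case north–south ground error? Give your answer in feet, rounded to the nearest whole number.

Rounding to 3 decimal places leaves the latitude within ±0.0005° of the true value.
North–south distance: 0.0005° × 110574 m/° = 55.287 m.
In feet: 55.287 m ÷ 0.3048 ≈ 181.39 ft.

181 feet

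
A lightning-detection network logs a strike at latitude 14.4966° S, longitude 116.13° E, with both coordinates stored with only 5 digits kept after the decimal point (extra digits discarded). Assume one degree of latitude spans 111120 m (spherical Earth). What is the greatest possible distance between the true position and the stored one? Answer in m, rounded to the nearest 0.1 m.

1.5 m

Truncating at 5 decimal places can drop up to a full unit in the last place, so each coordinate may be off by as much as 1e-05°.
North–south component: 1e-05° × 111120 = 1.1112 m.
Longitude error → 1e-05 × 111120 × cos 14.4966° = 1e-05 × 111120 × 0.9682 ≈ 1.07582 m.
The two errors are perpendicular, so the maximum displacement is √(1.1112² + 1.07582²) ≈ 1.54666 m.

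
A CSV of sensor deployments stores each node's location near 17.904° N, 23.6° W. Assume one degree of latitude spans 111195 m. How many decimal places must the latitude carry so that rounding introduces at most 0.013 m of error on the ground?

7 decimal places

One degree of latitude covers 111195 m.
N decimal places → at most half a unit in the last place, 0.5 × 10⁻ᴺ° = 111195/2 × 10⁻ᴺ m.
Need 0.5 × 111195 × 10⁻ᴺ ≤ 0.013 → 10⁻ᴺ ≤ 2.338e-07, so N ≥ 6.63.
At 6 places the error can reach 0.0556 m, but 7 places keeps it to 0.00556 m.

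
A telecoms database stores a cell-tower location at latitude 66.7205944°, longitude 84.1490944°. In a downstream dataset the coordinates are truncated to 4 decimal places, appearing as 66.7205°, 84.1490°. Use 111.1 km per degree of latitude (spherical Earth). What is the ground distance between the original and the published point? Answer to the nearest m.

Δlat = 66.7205944 − 66.7205 = +0.0000944°; Δlon = 84.1490944 − 84.1490 = +0.0000944°.
N–S: 0.0000944° × 111100 m/° = 10.4878 m.
E–W at 66.7205°: 0.0000944° × 111100 × cos 66.7205° = 0.0000944 × 111100 × 0.3952 ≈ 4.14497 m.
Combined displacement = (10.4878² + 4.14497²)^½ ≈ 11.2772 m.

11 m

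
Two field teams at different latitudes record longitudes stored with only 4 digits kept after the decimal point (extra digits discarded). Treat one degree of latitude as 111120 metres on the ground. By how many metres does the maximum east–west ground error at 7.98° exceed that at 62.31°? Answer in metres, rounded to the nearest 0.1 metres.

5.8 metres

Truncating at 4 decimal places can drop up to a full unit in the last place, so the longitude may be off by as much as 0.0001°.
Error at 7.98° = 0.0001° × 111120 × cos 7.98° ≈ 11.112 × 0.9903 = 11.004 m.
At 62.31°: 0.0001° × 111120 × cos 62.31° = 0.0001 × 111120 × 0.4647 ≈ 5.1636 m.
So the lower-latitude error exceeds the higher by 11.004 − 5.1636 = 5.8408 m.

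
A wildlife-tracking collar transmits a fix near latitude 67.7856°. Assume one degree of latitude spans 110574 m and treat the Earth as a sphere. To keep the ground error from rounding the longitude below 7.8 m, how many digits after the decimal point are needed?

4

At 67.7856° one degree of longitude covers 110574 × cos 67.7856° ≈ 110574 × 0.3781 ≈ 41805.1 m.
N decimal places → at most half a unit in the last place, 0.5 × 10⁻ᴺ° = 41805.1/2 × 10⁻ᴺ m.
Setting 20902.5 × 10⁻ᴺ ≤ 7.8 gives 10ᴺ ≥ 2680, i.e. N ≥ 3.43.
So 4 decimal places suffice (2.09 m); 3 would allow up to 20.9 m.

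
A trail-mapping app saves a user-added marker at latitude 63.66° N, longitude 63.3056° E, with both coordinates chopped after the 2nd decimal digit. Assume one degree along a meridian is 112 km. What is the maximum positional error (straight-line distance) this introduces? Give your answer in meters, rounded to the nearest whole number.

1225 meters

Truncating at 2 decimal places can drop up to a full unit in the last place, so each coordinate may be off by as much as 0.01°.
North–south component: 0.01° × 112000 = 1120 m.
Longitude error → 0.01 × 112000 × cos 63.66° = 0.01 × 112000 × 0.4437 ≈ 496.941 m.
The two errors are perpendicular, so the maximum displacement is √(1120² + 496.941²) ≈ 1225.3 m.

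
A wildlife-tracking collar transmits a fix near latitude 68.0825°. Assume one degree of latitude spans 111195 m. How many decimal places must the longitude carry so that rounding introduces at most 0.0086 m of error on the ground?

At 68.0825° one degree of longitude covers 111195 × cos 68.0825° ≈ 111195 × 0.3733 ≈ 41505.9 m.
Rounding to N decimal places gives at most 0.5 × 10⁻ᴺ degrees of error, i.e. 0.5 × 10⁻ᴺ × 41505.9 m.
Setting 20752.9 × 10⁻ᴺ ≤ 0.0086 gives 10ᴺ ≥ 2.413e+06, i.e. N ≥ 6.38.
So 7 decimal places suffice (0.00208 m); 6 would allow up to 0.0208 m.

7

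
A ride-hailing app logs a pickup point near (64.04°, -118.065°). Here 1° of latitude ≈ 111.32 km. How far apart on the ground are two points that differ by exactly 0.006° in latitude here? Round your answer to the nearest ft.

Along a meridian 0.006° is 0.006 × 111320 = 667.92 m.
In feet: 667.92 m ÷ 0.3048 ≈ 2191.3 ft.

2191 ft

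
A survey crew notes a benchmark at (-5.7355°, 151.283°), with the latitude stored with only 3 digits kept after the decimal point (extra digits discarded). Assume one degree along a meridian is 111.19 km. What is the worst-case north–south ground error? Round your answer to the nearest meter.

Truncating at 3 decimal places can drop up to a full unit in the last place, so the latitude may be off by as much as 0.001°.
North–south distance: 0.001° × 111190 m/° = 111.19 m.

111 meters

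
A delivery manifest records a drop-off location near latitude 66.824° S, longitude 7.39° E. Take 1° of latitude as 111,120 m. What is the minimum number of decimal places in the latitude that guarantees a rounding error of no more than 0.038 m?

One degree of latitude covers 111120 m.
Rounding to N decimal places gives at most 0.5 × 10⁻ᴺ degrees of error, i.e. 0.5 × 10⁻ᴺ × 111120 m.
Need 0.5 × 111120 × 10⁻ᴺ ≤ 0.038 → 10⁻ᴺ ≤ 6.839e-07, so N ≥ 6.16.
At 6 places the error can reach 0.0556 m, but 7 places keeps it to 0.00556 m.

7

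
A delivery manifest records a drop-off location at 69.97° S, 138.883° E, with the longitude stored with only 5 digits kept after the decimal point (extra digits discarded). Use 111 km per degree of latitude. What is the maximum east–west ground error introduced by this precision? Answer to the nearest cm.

38 cm

Truncating at 5 decimal places can drop up to a full unit in the last place, so the longitude may be off by as much as 1e-05°.
Parallels shrink by cos φ, so at 69.97° a degree of longitude is 111000 × 0.3425 ≈ 38018.8 m.
Maximum E–W displacement: 1e-05 × 38018.8 = 0.380188 m.
That is 0.380188 m = 38.019 cm.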